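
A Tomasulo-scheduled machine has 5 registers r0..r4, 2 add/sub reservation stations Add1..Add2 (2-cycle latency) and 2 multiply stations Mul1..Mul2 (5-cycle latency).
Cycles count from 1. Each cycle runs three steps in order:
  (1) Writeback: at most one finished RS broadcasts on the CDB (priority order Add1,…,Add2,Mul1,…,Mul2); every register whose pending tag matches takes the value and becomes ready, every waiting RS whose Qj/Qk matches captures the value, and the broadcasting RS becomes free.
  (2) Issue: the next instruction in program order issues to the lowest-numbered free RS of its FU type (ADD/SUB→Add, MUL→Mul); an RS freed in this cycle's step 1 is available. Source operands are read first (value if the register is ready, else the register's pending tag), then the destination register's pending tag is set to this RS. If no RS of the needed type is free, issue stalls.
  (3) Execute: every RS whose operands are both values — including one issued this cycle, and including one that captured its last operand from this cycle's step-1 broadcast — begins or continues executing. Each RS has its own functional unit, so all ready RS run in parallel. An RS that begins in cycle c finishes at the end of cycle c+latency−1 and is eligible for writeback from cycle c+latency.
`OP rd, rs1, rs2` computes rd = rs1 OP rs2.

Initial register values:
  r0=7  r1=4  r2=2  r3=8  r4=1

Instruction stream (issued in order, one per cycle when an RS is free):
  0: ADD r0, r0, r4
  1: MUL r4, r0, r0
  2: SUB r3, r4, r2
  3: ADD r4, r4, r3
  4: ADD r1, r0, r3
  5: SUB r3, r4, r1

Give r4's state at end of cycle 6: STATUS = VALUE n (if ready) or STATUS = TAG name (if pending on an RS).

c1: issue ADD r0<-Add1 | r0:Add1,r1:4,r2:2,r3:8,r4:1
c2: issue MUL r4<-Mul1 | r0:Add1,r1:4,r2:2,r3:8,r4:Mul1
c3: CDB Add1=8; issue SUB r3<-Add1 | r0:8,r1:4,r2:2,r3:Add1,r4:Mul1
c4: issue ADD r4<-Add2 | r0:8,r1:4,r2:2,r3:Add1,r4:Add2
c5: stall | r0:8,r1:4,r2:2,r3:Add1,r4:Add2
c6: stall | r0:8,r1:4,r2:2,r3:Add1,r4:Add2

STATUS = TAG Add2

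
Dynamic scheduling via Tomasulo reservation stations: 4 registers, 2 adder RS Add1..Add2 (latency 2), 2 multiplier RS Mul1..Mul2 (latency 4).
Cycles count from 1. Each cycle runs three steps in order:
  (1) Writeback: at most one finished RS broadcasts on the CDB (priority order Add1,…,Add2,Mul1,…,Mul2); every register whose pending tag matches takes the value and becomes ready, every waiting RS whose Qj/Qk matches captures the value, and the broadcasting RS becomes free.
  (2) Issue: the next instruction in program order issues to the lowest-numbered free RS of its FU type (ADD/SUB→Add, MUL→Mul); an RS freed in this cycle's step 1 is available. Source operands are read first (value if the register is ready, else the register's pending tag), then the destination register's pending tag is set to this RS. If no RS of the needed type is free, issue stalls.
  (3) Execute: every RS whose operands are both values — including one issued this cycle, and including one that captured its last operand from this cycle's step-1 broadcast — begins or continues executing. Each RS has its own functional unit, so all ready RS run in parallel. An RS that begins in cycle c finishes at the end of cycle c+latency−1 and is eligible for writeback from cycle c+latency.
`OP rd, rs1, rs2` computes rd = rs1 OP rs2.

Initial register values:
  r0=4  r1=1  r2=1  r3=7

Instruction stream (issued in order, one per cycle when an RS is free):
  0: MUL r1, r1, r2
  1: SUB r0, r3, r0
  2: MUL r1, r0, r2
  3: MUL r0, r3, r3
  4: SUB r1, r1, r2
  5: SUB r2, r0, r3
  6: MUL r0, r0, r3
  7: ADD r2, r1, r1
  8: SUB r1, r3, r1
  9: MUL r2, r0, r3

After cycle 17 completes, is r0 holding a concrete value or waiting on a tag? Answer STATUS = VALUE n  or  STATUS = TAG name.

cycle 1: issue MUL r1<-Mul1 // r0:4,r1:Mul1,r2:1,r3:7
cycle 2: issue SUB r0<-Add1 // r0:Add1,r1:Mul1,r2:1,r3:7
cycle 3: issue MUL r1<-Mul2 // r0:Add1,r1:Mul2,r2:1,r3:7
cycle 4: CDB Add1=3; stall // r0:3,r1:Mul2,r2:1,r3:7
cycle 5: CDB Mul1=1; issue MUL r0<-Mul1 // r0:Mul1,r1:Mul2,r2:1,r3:7
cycle 6: issue SUB r1<-Add1 // r0:Mul1,r1:Add1,r2:1,r3:7
cycle 7: issue SUB r2<-Add2 // r0:Mul1,r1:Add1,r2:Add2,r3:7
cycle 8: CDB Mul2=3; issue MUL r0<-Mul2 // r0:Mul2,r1:Add1,r2:Add2,r3:7
cycle 9: CDB Mul1=49; stall // r0:Mul2,r1:Add1,r2:Add2,r3:7
cycle 10: CDB Add1=2; issue ADD r2<-Add1 // r0:Mul2,r1:2,r2:Add1,r3:7
cycle 11: CDB Add2=42; issue SUB r1<-Add2 // r0:Mul2,r1:Add2,r2:Add1,r3:7
cycle 12: CDB Add1=4; issue MUL r2<-Mul1 // r0:Mul2,r1:Add2,r2:Mul1,r3:7
cycle 13: CDB Add2=5 // r0:Mul2,r1:5,r2:Mul1,r3:7
cycle 14: CDB Mul2=343 // r0:343,r1:5,r2:Mul1,r3:7
cycle 15: - // r0:343,r1:5,r2:Mul1,r3:7
cycle 16: - // r0:343,r1:5,r2:Mul1,r3:7
cycle 17: - // r0:343,r1:5,r2:Mul1,r3:7

STATUS = VALUE 343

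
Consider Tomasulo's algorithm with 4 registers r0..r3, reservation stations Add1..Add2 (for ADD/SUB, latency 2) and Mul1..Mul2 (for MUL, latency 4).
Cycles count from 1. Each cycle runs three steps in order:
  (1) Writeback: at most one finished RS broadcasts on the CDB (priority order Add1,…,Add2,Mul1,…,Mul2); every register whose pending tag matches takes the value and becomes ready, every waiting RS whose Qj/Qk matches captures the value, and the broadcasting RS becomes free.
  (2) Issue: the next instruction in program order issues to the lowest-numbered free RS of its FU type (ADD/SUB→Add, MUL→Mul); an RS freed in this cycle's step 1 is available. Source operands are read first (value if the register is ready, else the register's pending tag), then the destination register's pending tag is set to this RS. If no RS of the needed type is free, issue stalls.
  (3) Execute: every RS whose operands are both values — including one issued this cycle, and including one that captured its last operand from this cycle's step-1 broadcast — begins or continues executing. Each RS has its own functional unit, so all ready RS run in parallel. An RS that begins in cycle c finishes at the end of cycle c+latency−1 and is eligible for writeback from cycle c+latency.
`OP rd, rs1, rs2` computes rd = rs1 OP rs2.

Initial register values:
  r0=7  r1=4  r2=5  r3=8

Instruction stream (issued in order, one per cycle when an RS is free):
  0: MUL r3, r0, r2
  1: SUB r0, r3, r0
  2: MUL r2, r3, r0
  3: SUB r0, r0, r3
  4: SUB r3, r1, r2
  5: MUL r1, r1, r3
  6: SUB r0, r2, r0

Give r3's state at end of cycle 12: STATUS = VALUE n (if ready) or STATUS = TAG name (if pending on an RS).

STATUS = TAG Add1

c1: issue MUL r3<-Mul1 | r0:7,r1:4,r2:5,r3:Mul1
c2: issue SUB r0<-Add1 | r0:Add1,r1:4,r2:5,r3:Mul1
c3: issue MUL r2<-Mul2 | r0:Add1,r1:4,r2:Mul2,r3:Mul1
c4: issue SUB r0<-Add2 | r0:Add2,r1:4,r2:Mul2,r3:Mul1
c5: CDB Mul1=35; stall | r0:Add2,r1:4,r2:Mul2,r3:35
c6: stall | r0:Add2,r1:4,r2:Mul2,r3:35
c7: CDB Add1=28; issue SUB r3<-Add1 | r0:Add2,r1:4,r2:Mul2,r3:Add1
c8: issue MUL r1<-Mul1 | r0:Add2,r1:Mul1,r2:Mul2,r3:Add1
c9: CDB Add2=-7; issue SUB r0<-Add2 | r0:Add2,r1:Mul1,r2:Mul2,r3:Add1
c10: - | r0:Add2,r1:Mul1,r2:Mul2,r3:Add1
c11: CDB Mul2=980 | r0:Add2,r1:Mul1,r2:980,r3:Add1
c12: - | r0:Add2,r1:Mul1,r2:980,r3:Add1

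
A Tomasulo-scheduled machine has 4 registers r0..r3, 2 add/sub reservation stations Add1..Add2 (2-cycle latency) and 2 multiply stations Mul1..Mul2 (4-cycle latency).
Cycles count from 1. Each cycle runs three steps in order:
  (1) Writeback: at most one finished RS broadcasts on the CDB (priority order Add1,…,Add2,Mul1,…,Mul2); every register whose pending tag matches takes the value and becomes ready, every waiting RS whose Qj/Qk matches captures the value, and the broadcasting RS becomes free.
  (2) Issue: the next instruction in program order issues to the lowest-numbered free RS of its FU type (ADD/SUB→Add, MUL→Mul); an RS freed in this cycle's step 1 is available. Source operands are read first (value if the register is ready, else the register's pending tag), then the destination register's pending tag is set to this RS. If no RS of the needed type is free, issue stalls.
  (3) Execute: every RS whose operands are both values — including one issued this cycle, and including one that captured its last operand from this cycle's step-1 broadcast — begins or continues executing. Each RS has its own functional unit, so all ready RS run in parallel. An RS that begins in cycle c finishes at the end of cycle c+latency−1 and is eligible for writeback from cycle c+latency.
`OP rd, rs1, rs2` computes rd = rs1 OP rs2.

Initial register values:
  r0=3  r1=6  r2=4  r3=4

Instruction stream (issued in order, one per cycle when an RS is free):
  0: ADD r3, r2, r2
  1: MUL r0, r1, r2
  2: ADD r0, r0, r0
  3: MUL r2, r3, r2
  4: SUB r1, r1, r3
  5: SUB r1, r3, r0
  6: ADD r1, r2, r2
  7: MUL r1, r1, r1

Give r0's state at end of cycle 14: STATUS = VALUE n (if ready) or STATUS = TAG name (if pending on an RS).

STATUS = VALUE 48

cycle 1: issue ADD r3<-Add1 // r0:3,r1:6,r2:4,r3:Add1
cycle 2: issue MUL r0<-Mul1 // r0:Mul1,r1:6,r2:4,r3:Add1
cycle 3: CDB Add1=8; issue ADD r0<-Add1 // r0:Add1,r1:6,r2:4,r3:8
cycle 4: issue MUL r2<-Mul2 // r0:Add1,r1:6,r2:Mul2,r3:8
cycle 5: issue SUB r1<-Add2 // r0:Add1,r1:Add2,r2:Mul2,r3:8
cycle 6: CDB Mul1=24; stall // r0:Add1,r1:Add2,r2:Mul2,r3:8
cycle 7: CDB Add2=-2; issue SUB r1<-Add2 // r0:Add1,r1:Add2,r2:Mul2,r3:8
cycle 8: CDB Add1=48; issue ADD r1<-Add1 // r0:48,r1:Add1,r2:Mul2,r3:8
cycle 9: CDB Mul2=32; issue MUL r1<-Mul1 // r0:48,r1:Mul1,r2:32,r3:8
cycle 10: CDB Add2=-40 // r0:48,r1:Mul1,r2:32,r3:8
cycle 11: CDB Add1=64 // r0:48,r1:Mul1,r2:32,r3:8
cycle 12: - // r0:48,r1:Mul1,r2:32,r3:8
cycle 13: - // r0:48,r1:Mul1,r2:32,r3:8
cycle 14: - // r0:48,r1:Mul1,r2:32,r3:8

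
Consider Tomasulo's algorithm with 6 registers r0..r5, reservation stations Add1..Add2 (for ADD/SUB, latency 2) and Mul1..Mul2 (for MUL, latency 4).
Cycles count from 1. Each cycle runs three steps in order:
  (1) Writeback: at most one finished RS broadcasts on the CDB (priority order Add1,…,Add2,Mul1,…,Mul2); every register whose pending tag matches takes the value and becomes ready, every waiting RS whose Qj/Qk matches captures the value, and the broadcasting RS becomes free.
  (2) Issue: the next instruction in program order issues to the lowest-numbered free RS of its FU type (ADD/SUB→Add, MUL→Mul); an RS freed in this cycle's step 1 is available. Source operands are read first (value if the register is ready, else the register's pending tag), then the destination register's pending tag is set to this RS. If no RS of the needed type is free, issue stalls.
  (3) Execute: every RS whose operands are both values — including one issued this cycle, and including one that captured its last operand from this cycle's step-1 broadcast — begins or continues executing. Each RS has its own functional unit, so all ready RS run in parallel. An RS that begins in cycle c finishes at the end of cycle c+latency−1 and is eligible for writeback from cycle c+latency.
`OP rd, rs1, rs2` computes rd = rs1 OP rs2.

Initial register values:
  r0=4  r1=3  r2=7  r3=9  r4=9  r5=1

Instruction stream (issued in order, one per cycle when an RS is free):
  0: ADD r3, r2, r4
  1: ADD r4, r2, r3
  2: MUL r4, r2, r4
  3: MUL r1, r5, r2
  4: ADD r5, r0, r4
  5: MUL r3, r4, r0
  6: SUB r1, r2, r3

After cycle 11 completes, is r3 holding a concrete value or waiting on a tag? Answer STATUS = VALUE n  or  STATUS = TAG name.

STATUS = TAG Mul2

cycle 1: issue ADD r3<-Add1 // r0:4,r1:3,r2:7,r3:Add1,r4:9,r5:1
cycle 2: issue ADD r4<-Add2 // r0:4,r1:3,r2:7,r3:Add1,r4:Add2,r5:1
cycle 3: CDB Add1=16; issue MUL r4<-Mul1 // r0:4,r1:3,r2:7,r3:16,r4:Mul1,r5:1
cycle 4: issue MUL r1<-Mul2 // r0:4,r1:Mul2,r2:7,r3:16,r4:Mul1,r5:1
cycle 5: CDB Add2=23; issue ADD r5<-Add1 // r0:4,r1:Mul2,r2:7,r3:16,r4:Mul1,r5:Add1
cycle 6: stall // r0:4,r1:Mul2,r2:7,r3:16,r4:Mul1,r5:Add1
cycle 7: stall // r0:4,r1:Mul2,r2:7,r3:16,r4:Mul1,r5:Add1
cycle 8: CDB Mul2=7; issue MUL r3<-Mul2 // r0:4,r1:7,r2:7,r3:Mul2,r4:Mul1,r5:Add1
cycle 9: CDB Mul1=161; issue SUB r1<-Add2 // r0:4,r1:Add2,r2:7,r3:Mul2,r4:161,r5:Add1
cycle 10: - // r0:4,r1:Add2,r2:7,r3:Mul2,r4:161,r5:Add1
cycle 11: CDB Add1=165 // r0:4,r1:Add2,r2:7,r3:Mul2,r4:161,r5:165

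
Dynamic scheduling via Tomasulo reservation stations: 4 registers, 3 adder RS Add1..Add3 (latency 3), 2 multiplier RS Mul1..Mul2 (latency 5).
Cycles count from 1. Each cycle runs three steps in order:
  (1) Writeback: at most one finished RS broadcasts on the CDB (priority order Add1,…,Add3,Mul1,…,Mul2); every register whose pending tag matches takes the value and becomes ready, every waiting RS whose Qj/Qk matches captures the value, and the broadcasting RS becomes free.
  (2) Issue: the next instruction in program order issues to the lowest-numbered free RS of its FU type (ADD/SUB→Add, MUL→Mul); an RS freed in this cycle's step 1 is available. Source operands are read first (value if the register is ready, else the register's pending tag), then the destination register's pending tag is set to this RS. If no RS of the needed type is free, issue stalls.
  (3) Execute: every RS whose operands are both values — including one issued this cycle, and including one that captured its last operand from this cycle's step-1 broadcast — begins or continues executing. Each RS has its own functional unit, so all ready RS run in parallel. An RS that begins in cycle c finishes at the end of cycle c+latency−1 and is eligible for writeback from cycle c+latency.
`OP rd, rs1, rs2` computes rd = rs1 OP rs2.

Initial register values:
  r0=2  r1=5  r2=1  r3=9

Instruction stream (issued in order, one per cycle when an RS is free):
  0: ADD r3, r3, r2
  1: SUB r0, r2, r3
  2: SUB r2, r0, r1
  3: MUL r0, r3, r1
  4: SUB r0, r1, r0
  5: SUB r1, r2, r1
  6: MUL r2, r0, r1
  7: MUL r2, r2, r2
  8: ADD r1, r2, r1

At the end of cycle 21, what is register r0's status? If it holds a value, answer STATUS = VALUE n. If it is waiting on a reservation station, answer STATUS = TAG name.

cycle 1: issue ADD r3<-Add1 // r0:2,r1:5,r2:1,r3:Add1
cycle 2: issue SUB r0<-Add2 // r0:Add2,r1:5,r2:1,r3:Add1
cycle 3: issue SUB r2<-Add3 // r0:Add2,r1:5,r2:Add3,r3:Add1
cycle 4: CDB Add1=10; issue MUL r0<-Mul1 // r0:Mul1,r1:5,r2:Add3,r3:10
cycle 5: issue SUB r0<-Add1 // r0:Add1,r1:5,r2:Add3,r3:10
cycle 6: stall // r0:Add1,r1:5,r2:Add3,r3:10
cycle 7: CDB Add2=-9; issue SUB r1<-Add2 // r0:Add1,r1:Add2,r2:Add3,r3:10
cycle 8: issue MUL r2<-Mul2 // r0:Add1,r1:Add2,r2:Mul2,r3:10
cycle 9: CDB Mul1=50; issue MUL r2<-Mul1 // r0:Add1,r1:Add2,r2:Mul1,r3:10
cycle 10: CDB Add3=-14; issue ADD r1<-Add3 // r0:Add1,r1:Add3,r2:Mul1,r3:10
cycle 11: - // r0:Add1,r1:Add3,r2:Mul1,r3:10
cycle 12: CDB Add1=-45 // r0:-45,r1:Add3,r2:Mul1,r3:10
cycle 13: CDB Add2=-19 // r0:-45,r1:Add3,r2:Mul1,r3:10
cycle 14: - // r0:-45,r1:Add3,r2:Mul1,r3:10
cycle 15: - // r0:-45,r1:Add3,r2:Mul1,r3:10
cycle 16: - // r0:-45,r1:Add3,r2:Mul1,r3:10
cycle 17: - // r0:-45,r1:Add3,r2:Mul1,r3:10
cycle 18: CDB Mul2=855 // r0:-45,r1:Add3,r2:Mul1,r3:10
cycle 19: - // r0:-45,r1:Add3,r2:Mul1,r3:10
cycle 20: - // r0:-45,r1:Add3,r2:Mul1,r3:10
cycle 21: - // r0:-45,r1:Add3,r2:Mul1,r3:10

STATUS = VALUE -45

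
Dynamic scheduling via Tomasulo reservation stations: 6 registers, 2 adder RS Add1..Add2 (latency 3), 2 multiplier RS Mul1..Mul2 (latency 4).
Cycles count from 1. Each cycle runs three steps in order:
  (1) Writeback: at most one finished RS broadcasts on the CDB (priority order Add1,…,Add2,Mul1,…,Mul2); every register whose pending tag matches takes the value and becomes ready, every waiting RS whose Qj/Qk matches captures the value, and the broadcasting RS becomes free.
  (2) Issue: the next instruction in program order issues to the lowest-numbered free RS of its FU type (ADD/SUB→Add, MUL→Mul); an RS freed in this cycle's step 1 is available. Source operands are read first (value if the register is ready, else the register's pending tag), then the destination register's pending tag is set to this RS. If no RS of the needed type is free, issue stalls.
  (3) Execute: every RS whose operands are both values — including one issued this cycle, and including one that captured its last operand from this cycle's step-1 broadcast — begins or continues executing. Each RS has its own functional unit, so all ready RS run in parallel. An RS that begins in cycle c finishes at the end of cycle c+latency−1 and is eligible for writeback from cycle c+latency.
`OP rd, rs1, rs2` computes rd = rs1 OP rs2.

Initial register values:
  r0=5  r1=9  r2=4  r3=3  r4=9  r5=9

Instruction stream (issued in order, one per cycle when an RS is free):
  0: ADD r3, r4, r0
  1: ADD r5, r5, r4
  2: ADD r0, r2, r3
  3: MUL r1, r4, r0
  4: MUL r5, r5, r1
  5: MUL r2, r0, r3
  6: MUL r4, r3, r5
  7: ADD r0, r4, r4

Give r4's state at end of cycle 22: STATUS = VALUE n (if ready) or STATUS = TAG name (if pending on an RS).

c1: issue ADD r3<-Add1 | r0:5,r1:9,r2:4,r3:Add1,r4:9,r5:9
c2: issue ADD r5<-Add2 | r0:5,r1:9,r2:4,r3:Add1,r4:9,r5:Add2
c3: stall | r0:5,r1:9,r2:4,r3:Add1,r4:9,r5:Add2
c4: CDB Add1=14; issue ADD r0<-Add1 | r0:Add1,r1:9,r2:4,r3:14,r4:9,r5:Add2
c5: CDB Add2=18; issue MUL r1<-Mul1 | r0:Add1,r1:Mul1,r2:4,r3:14,r4:9,r5:18
c6: issue MUL r5<-Mul2 | r0:Add1,r1:Mul1,r2:4,r3:14,r4:9,r5:Mul2
c7: CDB Add1=18; stall | r0:18,r1:Mul1,r2:4,r3:14,r4:9,r5:Mul2
c8: stall | r0:18,r1:Mul1,r2:4,r3:14,r4:9,r5:Mul2
c9: stall | r0:18,r1:Mul1,r2:4,r3:14,r4:9,r5:Mul2
c10: stall | r0:18,r1:Mul1,r2:4,r3:14,r4:9,r5:Mul2
c11: CDB Mul1=162; issue MUL r2<-Mul1 | r0:18,r1:162,r2:Mul1,r3:14,r4:9,r5:Mul2
c12: stall | r0:18,r1:162,r2:Mul1,r3:14,r4:9,r5:Mul2
c13: stall | r0:18,r1:162,r2:Mul1,r3:14,r4:9,r5:Mul2
c14: stall | r0:18,r1:162,r2:Mul1,r3:14,r4:9,r5:Mul2
c15: CDB Mul1=252; issue MUL r4<-Mul1 | r0:18,r1:162,r2:252,r3:14,r4:Mul1,r5:Mul2
c16: CDB Mul2=2916; issue ADD r0<-Add1 | r0:Add1,r1:162,r2:252,r3:14,r4:Mul1,r5:2916
c17: - | r0:Add1,r1:162,r2:252,r3:14,r4:Mul1,r5:2916
c18: - | r0:Add1,r1:162,r2:252,r3:14,r4:Mul1,r5:2916
c19: - | r0:Add1,r1:162,r2:252,r3:14,r4:Mul1,r5:2916
c20: CDB Mul1=40824 | r0:Add1,r1:162,r2:252,r3:14,r4:40824,r5:2916
c21: - | r0:Add1,r1:162,r2:252,r3:14,r4:40824,r5:2916
c22: - | r0:Add1,r1:162,r2:252,r3:14,r4:40824,r5:2916

STATUS = VALUE 40824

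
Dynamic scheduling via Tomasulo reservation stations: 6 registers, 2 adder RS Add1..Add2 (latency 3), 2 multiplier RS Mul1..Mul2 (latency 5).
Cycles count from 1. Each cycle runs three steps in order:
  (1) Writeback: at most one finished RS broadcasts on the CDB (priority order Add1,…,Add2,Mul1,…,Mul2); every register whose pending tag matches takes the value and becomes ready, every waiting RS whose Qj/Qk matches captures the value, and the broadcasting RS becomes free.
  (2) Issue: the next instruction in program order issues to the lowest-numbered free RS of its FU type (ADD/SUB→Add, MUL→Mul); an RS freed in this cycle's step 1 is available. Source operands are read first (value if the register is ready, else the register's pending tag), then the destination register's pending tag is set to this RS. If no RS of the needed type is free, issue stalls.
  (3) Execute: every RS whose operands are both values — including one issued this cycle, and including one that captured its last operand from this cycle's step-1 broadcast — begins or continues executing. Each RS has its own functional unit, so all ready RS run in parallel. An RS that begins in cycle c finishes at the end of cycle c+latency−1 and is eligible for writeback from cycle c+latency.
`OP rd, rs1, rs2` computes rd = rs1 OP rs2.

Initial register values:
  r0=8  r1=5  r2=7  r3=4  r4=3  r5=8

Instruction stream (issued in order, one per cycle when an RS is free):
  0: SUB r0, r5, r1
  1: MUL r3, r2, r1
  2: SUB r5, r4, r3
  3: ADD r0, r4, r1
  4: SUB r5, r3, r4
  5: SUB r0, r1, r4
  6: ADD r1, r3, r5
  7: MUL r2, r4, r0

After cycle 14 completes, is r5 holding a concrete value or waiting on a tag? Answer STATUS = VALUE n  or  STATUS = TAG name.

STATUS = VALUE 32

cycle 1: issue SUB r0<-Add1 // r0:Add1,r1:5,r2:7,r3:4,r4:3,r5:8
cycle 2: issue MUL r3<-Mul1 // r0:Add1,r1:5,r2:7,r3:Mul1,r4:3,r5:8
cycle 3: issue SUB r5<-Add2 // r0:Add1,r1:5,r2:7,r3:Mul1,r4:3,r5:Add2
cycle 4: CDB Add1=3; issue ADD r0<-Add1 // r0:Add1,r1:5,r2:7,r3:Mul1,r4:3,r5:Add2
cycle 5: stall // r0:Add1,r1:5,r2:7,r3:Mul1,r4:3,r5:Add2
cycle 6: stall // r0:Add1,r1:5,r2:7,r3:Mul1,r4:3,r5:Add2
cycle 7: CDB Add1=8; issue SUB r5<-Add1 // r0:8,r1:5,r2:7,r3:Mul1,r4:3,r5:Add1
cycle 8: CDB Mul1=35; stall // r0:8,r1:5,r2:7,r3:35,r4:3,r5:Add1
cycle 9: stall // r0:8,r1:5,r2:7,r3:35,r4:3,r5:Add1
cycle 10: stall // r0:8,r1:5,r2:7,r3:35,r4:3,r5:Add1
cycle 11: CDB Add1=32; issue SUB r0<-Add1 // r0:Add1,r1:5,r2:7,r3:35,r4:3,r5:32
cycle 12: CDB Add2=-32; issue ADD r1<-Add2 // r0:Add1,r1:Add2,r2:7,r3:35,r4:3,r5:32
cycle 13: issue MUL r2<-Mul1 // r0:Add1,r1:Add2,r2:Mul1,r3:35,r4:3,r5:32
cycle 14: CDB Add1=2 // r0:2,r1:Add2,r2:Mul1,r3:35,r4:3,r5:32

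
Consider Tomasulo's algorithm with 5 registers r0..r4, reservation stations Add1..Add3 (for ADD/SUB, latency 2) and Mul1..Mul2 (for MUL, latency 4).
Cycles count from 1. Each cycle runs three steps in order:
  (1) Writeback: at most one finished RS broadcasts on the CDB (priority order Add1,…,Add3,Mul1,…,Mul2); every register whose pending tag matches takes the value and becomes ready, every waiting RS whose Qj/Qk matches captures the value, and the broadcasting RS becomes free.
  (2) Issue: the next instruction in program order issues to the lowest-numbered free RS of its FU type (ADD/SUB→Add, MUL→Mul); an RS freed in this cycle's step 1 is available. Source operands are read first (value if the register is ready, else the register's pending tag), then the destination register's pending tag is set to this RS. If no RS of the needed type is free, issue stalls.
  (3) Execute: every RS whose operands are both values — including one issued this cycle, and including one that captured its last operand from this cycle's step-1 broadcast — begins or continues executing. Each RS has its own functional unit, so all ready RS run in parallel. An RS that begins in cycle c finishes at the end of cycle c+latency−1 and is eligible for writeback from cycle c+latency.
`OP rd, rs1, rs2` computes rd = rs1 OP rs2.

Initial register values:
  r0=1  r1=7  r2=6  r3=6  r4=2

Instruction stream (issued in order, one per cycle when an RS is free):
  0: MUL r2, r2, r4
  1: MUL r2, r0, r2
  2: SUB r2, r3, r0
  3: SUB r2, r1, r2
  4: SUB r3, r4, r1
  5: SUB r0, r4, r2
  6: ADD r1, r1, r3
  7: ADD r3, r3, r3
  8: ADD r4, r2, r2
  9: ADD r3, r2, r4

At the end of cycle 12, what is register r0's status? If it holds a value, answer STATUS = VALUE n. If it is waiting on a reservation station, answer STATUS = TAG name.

c1: issue MUL r2<-Mul1 | r0:1,r1:7,r2:Mul1,r3:6,r4:2
c2: issue MUL r2<-Mul2 | r0:1,r1:7,r2:Mul2,r3:6,r4:2
c3: issue SUB r2<-Add1 | r0:1,r1:7,r2:Add1,r3:6,r4:2
c4: issue SUB r2<-Add2 | r0:1,r1:7,r2:Add2,r3:6,r4:2
c5: CDB Add1=5; issue SUB r3<-Add1 | r0:1,r1:7,r2:Add2,r3:Add1,r4:2
c6: CDB Mul1=12; issue SUB r0<-Add3 | r0:Add3,r1:7,r2:Add2,r3:Add1,r4:2
c7: CDB Add1=-5; issue ADD r1<-Add1 | r0:Add3,r1:Add1,r2:Add2,r3:-5,r4:2
c8: CDB Add2=2; issue ADD r3<-Add2 | r0:Add3,r1:Add1,r2:2,r3:Add2,r4:2
c9: CDB Add1=2; issue ADD r4<-Add1 | r0:Add3,r1:2,r2:2,r3:Add2,r4:Add1
c10: CDB Add2=-10; issue ADD r3<-Add2 | r0:Add3,r1:2,r2:2,r3:Add2,r4:Add1
c11: CDB Add1=4 | r0:Add3,r1:2,r2:2,r3:Add2,r4:4
c12: CDB Add3=0 | r0:0,r1:2,r2:2,r3:Add2,r4:4

STATUS = VALUE 0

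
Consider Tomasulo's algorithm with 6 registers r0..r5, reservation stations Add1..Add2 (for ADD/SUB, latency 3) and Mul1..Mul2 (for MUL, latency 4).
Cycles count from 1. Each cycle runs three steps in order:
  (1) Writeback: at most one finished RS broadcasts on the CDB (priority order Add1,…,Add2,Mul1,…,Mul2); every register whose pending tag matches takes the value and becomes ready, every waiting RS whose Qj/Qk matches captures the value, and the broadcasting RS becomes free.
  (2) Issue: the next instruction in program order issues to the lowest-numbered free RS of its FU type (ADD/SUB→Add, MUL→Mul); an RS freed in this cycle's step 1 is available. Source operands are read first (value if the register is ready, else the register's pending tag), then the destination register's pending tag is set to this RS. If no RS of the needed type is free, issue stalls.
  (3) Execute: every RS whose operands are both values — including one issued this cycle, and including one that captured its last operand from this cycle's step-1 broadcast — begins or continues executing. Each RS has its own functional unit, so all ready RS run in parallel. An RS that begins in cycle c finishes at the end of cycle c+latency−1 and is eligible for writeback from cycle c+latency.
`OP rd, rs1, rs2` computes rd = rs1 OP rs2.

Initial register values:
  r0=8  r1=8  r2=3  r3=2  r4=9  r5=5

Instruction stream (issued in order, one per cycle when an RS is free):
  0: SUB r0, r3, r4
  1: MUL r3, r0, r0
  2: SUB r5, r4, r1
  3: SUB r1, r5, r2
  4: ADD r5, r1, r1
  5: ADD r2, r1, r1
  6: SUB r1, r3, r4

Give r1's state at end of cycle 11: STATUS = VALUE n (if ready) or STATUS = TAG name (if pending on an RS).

cycle 1: issue SUB r0<-Add1 // r0:Add1,r1:8,r2:3,r3:2,r4:9,r5:5
cycle 2: issue MUL r3<-Mul1 // r0:Add1,r1:8,r2:3,r3:Mul1,r4:9,r5:5
cycle 3: issue SUB r5<-Add2 // r0:Add1,r1:8,r2:3,r3:Mul1,r4:9,r5:Add2
cycle 4: CDB Add1=-7; issue SUB r1<-Add1 // r0:-7,r1:Add1,r2:3,r3:Mul1,r4:9,r5:Add2
cycle 5: stall // r0:-7,r1:Add1,r2:3,r3:Mul1,r4:9,r5:Add2
cycle 6: CDB Add2=1; issue ADD r5<-Add2 // r0:-7,r1:Add1,r2:3,r3:Mul1,r4:9,r5:Add2
cycle 7: stall // r0:-7,r1:Add1,r2:3,r3:Mul1,r4:9,r5:Add2
cycle 8: CDB Mul1=49; stall // r0:-7,r1:Add1,r2:3,r3:49,r4:9,r5:Add2
cycle 9: CDB Add1=-2; issue ADD r2<-Add1 // r0:-7,r1:-2,r2:Add1,r3:49,r4:9,r5:Add2
cycle 10: stall // r0:-7,r1:-2,r2:Add1,r3:49,r4:9,r5:Add2
cycle 11: stall // r0:-7,r1:-2,r2:Add1,r3:49,r4:9,r5:Add2

STATUS = VALUE -2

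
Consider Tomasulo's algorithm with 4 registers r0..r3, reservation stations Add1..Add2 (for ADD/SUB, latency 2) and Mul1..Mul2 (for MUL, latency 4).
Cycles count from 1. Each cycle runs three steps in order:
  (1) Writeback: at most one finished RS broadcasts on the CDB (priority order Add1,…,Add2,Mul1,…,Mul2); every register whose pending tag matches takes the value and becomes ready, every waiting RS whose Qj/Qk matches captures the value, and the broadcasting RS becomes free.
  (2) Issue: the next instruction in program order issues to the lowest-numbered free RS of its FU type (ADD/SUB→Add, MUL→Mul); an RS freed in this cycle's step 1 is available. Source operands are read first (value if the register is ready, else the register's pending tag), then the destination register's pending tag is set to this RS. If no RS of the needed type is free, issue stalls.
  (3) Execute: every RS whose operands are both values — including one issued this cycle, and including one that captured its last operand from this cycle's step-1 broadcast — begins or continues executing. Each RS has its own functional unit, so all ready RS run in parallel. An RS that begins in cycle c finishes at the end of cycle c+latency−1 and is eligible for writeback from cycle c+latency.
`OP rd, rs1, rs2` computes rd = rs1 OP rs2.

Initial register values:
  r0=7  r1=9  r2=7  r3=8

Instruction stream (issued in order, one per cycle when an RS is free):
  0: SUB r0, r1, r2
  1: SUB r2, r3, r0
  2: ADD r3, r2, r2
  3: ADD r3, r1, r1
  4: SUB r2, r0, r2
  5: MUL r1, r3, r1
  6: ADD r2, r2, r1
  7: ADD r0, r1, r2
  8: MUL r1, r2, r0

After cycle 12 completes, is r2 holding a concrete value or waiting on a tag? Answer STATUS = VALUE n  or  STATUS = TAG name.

STATUS = TAG Add1

cycle 1: issue SUB r0<-Add1 // r0:Add1,r1:9,r2:7,r3:8
cycle 2: issue SUB r2<-Add2 // r0:Add1,r1:9,r2:Add2,r3:8
cycle 3: CDB Add1=2; issue ADD r3<-Add1 // r0:2,r1:9,r2:Add2,r3:Add1
cycle 4: stall // r0:2,r1:9,r2:Add2,r3:Add1
cycle 5: CDB Add2=6; issue ADD r3<-Add2 // r0:2,r1:9,r2:6,r3:Add2
cycle 6: stall // r0:2,r1:9,r2:6,r3:Add2
cycle 7: CDB Add1=12; issue SUB r2<-Add1 // r0:2,r1:9,r2:Add1,r3:Add2
cycle 8: CDB Add2=18; issue MUL r1<-Mul1 // r0:2,r1:Mul1,r2:Add1,r3:18
cycle 9: CDB Add1=-4; issue ADD r2<-Add1 // r0:2,r1:Mul1,r2:Add1,r3:18
cycle 10: issue ADD r0<-Add2 // r0:Add2,r1:Mul1,r2:Add1,r3:18
cycle 11: issue MUL r1<-Mul2 // r0:Add2,r1:Mul2,r2:Add1,r3:18
cycle 12: CDB Mul1=162 // r0:Add2,r1:Mul2,r2:Add1,r3:18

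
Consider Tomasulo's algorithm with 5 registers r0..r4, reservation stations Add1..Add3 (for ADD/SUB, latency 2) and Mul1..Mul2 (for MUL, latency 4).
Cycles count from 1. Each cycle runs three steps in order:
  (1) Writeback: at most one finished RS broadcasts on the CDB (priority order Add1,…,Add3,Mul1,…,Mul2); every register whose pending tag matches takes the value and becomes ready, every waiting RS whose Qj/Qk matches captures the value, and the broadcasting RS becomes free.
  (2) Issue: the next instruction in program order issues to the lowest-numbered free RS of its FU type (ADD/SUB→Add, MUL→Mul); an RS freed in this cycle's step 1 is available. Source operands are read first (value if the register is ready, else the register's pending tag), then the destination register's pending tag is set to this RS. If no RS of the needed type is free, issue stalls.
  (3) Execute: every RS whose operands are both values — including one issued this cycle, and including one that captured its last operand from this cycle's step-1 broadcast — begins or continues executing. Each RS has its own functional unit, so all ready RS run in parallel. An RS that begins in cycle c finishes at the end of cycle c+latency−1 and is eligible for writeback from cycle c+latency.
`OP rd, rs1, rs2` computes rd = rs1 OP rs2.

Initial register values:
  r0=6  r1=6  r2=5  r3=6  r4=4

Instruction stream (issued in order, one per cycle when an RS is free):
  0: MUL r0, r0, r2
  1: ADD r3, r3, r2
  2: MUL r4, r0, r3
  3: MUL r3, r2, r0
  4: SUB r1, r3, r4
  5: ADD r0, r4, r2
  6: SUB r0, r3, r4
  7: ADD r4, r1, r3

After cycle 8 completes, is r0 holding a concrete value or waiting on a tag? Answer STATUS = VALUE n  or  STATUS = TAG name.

cycle 1: issue MUL r0<-Mul1 // r0:Mul1,r1:6,r2:5,r3:6,r4:4
cycle 2: issue ADD r3<-Add1 // r0:Mul1,r1:6,r2:5,r3:Add1,r4:4
cycle 3: issue MUL r4<-Mul2 // r0:Mul1,r1:6,r2:5,r3:Add1,r4:Mul2
cycle 4: CDB Add1=11; stall // r0:Mul1,r1:6,r2:5,r3:11,r4:Mul2
cycle 5: CDB Mul1=30; issue MUL r3<-Mul1 // r0:30,r1:6,r2:5,r3:Mul1,r4:Mul2
cycle 6: issue SUB r1<-Add1 // r0:30,r1:Add1,r2:5,r3:Mul1,r4:Mul2
cycle 7: issue ADD r0<-Add2 // r0:Add2,r1:Add1,r2:5,r3:Mul1,r4:Mul2
cycle 8: issue SUB r0<-Add3 // r0:Add3,r1:Add1,r2:5,r3:Mul1,r4:Mul2

STATUS = TAG Add3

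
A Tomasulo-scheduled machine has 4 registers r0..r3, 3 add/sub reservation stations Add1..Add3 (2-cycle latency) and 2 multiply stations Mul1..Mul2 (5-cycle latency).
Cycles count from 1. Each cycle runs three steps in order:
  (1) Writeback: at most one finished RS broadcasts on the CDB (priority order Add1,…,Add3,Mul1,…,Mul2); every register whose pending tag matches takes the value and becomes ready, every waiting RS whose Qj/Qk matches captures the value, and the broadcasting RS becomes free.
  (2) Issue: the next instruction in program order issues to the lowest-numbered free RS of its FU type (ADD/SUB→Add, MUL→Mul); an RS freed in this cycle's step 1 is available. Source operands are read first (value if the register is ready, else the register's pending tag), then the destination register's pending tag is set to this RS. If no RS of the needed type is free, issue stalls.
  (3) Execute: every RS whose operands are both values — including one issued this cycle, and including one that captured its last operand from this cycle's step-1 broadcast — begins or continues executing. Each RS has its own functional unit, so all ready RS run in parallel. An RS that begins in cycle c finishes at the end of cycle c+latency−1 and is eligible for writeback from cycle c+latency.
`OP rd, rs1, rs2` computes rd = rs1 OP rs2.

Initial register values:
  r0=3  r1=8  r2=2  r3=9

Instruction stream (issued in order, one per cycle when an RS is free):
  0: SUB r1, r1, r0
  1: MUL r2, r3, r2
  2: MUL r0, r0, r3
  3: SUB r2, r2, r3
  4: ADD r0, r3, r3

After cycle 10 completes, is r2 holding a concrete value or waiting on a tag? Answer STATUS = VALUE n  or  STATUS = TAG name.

c1: issue SUB r1<-Add1 | r0:3,r1:Add1,r2:2,r3:9
c2: issue MUL r2<-Mul1 | r0:3,r1:Add1,r2:Mul1,r3:9
c3: CDB Add1=5; issue MUL r0<-Mul2 | r0:Mul2,r1:5,r2:Mul1,r3:9
c4: issue SUB r2<-Add1 | r0:Mul2,r1:5,r2:Add1,r3:9
c5: issue ADD r0<-Add2 | r0:Add2,r1:5,r2:Add1,r3:9
c6: - | r0:Add2,r1:5,r2:Add1,r3:9
c7: CDB Add2=18 | r0:18,r1:5,r2:Add1,r3:9
c8: CDB Mul1=18 | r0:18,r1:5,r2:Add1,r3:9
c9: CDB Mul2=27 | r0:18,r1:5,r2:Add1,r3:9
c10: CDB Add1=9 | r0:18,r1:5,r2:9,r3:9

STATUS = VALUE 9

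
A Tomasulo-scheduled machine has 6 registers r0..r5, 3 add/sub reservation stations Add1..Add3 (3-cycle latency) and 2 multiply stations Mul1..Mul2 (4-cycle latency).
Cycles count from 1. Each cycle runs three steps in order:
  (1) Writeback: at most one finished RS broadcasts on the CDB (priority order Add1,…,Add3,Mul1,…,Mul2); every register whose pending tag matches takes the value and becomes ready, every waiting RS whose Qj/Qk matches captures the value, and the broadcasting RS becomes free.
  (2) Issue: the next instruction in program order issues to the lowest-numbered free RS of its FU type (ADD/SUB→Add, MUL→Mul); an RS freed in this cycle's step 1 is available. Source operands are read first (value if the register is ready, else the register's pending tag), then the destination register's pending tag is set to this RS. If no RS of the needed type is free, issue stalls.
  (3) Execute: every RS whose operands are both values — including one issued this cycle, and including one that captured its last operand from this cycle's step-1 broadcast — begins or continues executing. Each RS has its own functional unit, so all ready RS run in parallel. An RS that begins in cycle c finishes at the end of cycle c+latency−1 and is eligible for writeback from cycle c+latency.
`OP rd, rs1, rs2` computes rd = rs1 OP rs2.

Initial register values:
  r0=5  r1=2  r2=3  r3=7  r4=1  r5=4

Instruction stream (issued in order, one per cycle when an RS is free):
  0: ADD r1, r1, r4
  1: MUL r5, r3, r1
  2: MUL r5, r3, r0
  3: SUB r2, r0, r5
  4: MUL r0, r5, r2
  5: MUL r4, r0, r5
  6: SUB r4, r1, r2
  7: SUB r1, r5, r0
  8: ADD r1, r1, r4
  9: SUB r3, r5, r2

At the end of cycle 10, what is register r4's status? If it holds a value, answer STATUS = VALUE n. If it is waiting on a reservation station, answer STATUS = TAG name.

  c1: issue ADD r1<-Add1  regs: r0:5,r1:Add1,r2:3,r3:7,r4:1,r5:4
  c2: issue MUL r5<-Mul1  regs: r0:5,r1:Add1,r2:3,r3:7,r4:1,r5:Mul1
  c3: issue MUL r5<-Mul2  regs: r0:5,r1:Add1,r2:3,r3:7,r4:1,r5:Mul2
  c4: CDB Add1=3; issue SUB r2<-Add1  regs: r0:5,r1:3,r2:Add1,r3:7,r4:1,r5:Mul2
  c5: stall  regs: r0:5,r1:3,r2:Add1,r3:7,r4:1,r5:Mul2
  c6: stall  regs: r0:5,r1:3,r2:Add1,r3:7,r4:1,r5:Mul2
  c7: CDB Mul2=35; issue MUL r0<-Mul2  regs: r0:Mul2,r1:3,r2:Add1,r3:7,r4:1,r5:35
  c8: CDB Mul1=21; issue MUL r4<-Mul1  regs: r0:Mul2,r1:3,r2:Add1,r3:7,r4:Mul1,r5:35
  c9: issue SUB r4<-Add2  regs: r0:Mul2,r1:3,r2:Add1,r3:7,r4:Add2,r5:35
  c10: CDB Add1=-30; issue SUB r1<-Add1  regs: r0:Mul2,r1:Add1,r2:-30,r3:7,r4:Add2,r5:35

STATUS = TAG Add2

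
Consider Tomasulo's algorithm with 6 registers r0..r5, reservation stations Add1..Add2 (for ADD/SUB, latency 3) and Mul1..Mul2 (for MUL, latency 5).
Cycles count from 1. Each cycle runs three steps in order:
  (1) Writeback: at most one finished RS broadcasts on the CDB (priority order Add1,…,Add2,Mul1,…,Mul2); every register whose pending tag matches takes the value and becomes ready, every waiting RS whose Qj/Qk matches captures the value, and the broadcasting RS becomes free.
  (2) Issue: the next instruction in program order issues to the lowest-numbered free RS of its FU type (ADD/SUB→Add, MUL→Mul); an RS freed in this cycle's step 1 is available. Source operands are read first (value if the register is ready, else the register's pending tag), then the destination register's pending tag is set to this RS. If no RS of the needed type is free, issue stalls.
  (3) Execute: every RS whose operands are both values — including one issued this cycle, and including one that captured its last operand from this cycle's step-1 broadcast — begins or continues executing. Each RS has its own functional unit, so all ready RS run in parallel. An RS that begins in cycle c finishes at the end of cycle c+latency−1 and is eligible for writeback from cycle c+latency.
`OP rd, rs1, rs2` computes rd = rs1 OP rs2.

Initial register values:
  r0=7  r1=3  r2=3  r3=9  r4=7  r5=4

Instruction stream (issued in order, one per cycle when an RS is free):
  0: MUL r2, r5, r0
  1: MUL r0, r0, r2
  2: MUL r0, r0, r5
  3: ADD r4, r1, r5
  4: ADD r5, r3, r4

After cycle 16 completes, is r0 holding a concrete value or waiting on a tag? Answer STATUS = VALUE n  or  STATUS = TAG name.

STATUS = VALUE 784

c1: issue MUL r2<-Mul1 | r0:7,r1:3,r2:Mul1,r3:9,r4:7,r5:4
c2: issue MUL r0<-Mul2 | r0:Mul2,r1:3,r2:Mul1,r3:9,r4:7,r5:4
c3: stall | r0:Mul2,r1:3,r2:Mul1,r3:9,r4:7,r5:4
c4: stall | r0:Mul2,r1:3,r2:Mul1,r3:9,r4:7,r5:4
c5: stall | r0:Mul2,r1:3,r2:Mul1,r3:9,r4:7,r5:4
c6: CDB Mul1=28; issue MUL r0<-Mul1 | r0:Mul1,r1:3,r2:28,r3:9,r4:7,r5:4
c7: issue ADD r4<-Add1 | r0:Mul1,r1:3,r2:28,r3:9,r4:Add1,r5:4
c8: issue ADD r5<-Add2 | r0:Mul1,r1:3,r2:28,r3:9,r4:Add1,r5:Add2
c9: - | r0:Mul1,r1:3,r2:28,r3:9,r4:Add1,r5:Add2
c10: CDB Add1=7 | r0:Mul1,r1:3,r2:28,r3:9,r4:7,r5:Add2
c11: CDB Mul2=196 | r0:Mul1,r1:3,r2:28,r3:9,r4:7,r5:Add2
c12: - | r0:Mul1,r1:3,r2:28,r3:9,r4:7,r5:Add2
c13: CDB Add2=16 | r0:Mul1,r1:3,r2:28,r3:9,r4:7,r5:16
c14: - | r0:Mul1,r1:3,r2:28,r3:9,r4:7,r5:16
c15: - | r0:Mul1,r1:3,r2:28,r3:9,r4:7,r5:16
c16: CDB Mul1=784 | r0:784,r1:3,r2:28,r3:9,r4:7,r5:16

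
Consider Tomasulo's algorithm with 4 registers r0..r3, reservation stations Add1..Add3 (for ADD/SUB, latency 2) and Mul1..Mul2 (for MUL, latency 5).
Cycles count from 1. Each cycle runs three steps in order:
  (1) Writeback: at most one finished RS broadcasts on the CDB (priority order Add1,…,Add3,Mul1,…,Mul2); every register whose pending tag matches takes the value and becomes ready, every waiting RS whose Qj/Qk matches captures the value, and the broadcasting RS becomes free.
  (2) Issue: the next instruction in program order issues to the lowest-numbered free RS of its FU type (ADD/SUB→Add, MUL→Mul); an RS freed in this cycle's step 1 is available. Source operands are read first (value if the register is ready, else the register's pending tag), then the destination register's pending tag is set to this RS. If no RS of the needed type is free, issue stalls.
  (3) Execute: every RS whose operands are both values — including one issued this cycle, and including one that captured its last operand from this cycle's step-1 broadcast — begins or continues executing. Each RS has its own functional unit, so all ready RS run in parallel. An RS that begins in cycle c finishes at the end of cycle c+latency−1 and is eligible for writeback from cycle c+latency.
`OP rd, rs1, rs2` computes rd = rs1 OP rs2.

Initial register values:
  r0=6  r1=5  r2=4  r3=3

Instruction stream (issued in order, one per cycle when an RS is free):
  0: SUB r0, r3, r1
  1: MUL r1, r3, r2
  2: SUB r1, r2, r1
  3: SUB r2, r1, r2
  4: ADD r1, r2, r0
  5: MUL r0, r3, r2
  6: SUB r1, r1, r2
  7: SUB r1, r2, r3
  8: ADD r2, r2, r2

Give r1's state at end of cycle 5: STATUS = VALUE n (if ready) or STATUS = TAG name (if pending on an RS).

STATUS = TAG Add3

cycle 1: issue SUB r0<-Add1 // r0:Add1,r1:5,r2:4,r3:3
cycle 2: issue MUL r1<-Mul1 // r0:Add1,r1:Mul1,r2:4,r3:3
cycle 3: CDB Add1=-2; issue SUB r1<-Add1 // r0:-2,r1:Add1,r2:4,r3:3
cycle 4: issue SUB r2<-Add2 // r0:-2,r1:Add1,r2:Add2,r3:3
cycle 5: issue ADD r1<-Add3 // r0:-2,r1:Add3,r2:Add2,r3:3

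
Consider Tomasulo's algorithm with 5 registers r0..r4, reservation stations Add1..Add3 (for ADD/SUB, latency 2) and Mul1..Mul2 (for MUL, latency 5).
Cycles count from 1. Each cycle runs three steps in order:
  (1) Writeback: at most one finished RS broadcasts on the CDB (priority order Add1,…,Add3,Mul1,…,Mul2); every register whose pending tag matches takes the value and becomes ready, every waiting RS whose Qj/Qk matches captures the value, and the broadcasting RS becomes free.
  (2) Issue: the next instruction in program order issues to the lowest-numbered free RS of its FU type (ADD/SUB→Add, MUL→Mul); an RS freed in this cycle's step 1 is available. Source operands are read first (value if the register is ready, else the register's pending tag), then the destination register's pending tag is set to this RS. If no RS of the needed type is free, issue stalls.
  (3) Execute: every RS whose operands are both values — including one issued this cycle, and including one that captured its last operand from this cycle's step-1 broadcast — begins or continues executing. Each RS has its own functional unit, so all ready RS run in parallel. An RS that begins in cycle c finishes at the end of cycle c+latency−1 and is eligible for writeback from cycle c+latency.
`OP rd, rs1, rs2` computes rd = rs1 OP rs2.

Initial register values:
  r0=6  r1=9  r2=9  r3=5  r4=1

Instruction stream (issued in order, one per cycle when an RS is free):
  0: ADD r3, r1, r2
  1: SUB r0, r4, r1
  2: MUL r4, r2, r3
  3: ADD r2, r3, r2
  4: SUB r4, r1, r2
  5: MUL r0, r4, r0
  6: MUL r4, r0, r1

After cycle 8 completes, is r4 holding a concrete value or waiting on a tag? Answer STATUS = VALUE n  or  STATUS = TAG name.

STATUS = VALUE -18

c1: issue ADD r3<-Add1 | r0:6,r1:9,r2:9,r3:Add1,r4:1
c2: issue SUB r0<-Add2 | r0:Add2,r1:9,r2:9,r3:Add1,r4:1
c3: CDB Add1=18; issue MUL r4<-Mul1 | r0:Add2,r1:9,r2:9,r3:18,r4:Mul1
c4: CDB Add2=-8; issue ADD r2<-Add1 | r0:-8,r1:9,r2:Add1,r3:18,r4:Mul1
c5: issue SUB r4<-Add2 | r0:-8,r1:9,r2:Add1,r3:18,r4:Add2
c6: CDB Add1=27; issue MUL r0<-Mul2 | r0:Mul2,r1:9,r2:27,r3:18,r4:Add2
c7: stall | r0:Mul2,r1:9,r2:27,r3:18,r4:Add2
c8: CDB Add2=-18; stall | r0:Mul2,r1:9,r2:27,r3:18,r4:-18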